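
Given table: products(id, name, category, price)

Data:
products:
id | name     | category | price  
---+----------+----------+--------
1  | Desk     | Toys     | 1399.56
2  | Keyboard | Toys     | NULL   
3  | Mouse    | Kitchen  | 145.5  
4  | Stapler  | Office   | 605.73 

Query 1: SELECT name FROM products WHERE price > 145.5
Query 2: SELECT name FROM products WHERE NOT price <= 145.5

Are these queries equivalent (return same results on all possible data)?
Yes, equivalent

Both queries return: [('Desk',), ('Stapler',)]

Reason: Both filter price > 145.5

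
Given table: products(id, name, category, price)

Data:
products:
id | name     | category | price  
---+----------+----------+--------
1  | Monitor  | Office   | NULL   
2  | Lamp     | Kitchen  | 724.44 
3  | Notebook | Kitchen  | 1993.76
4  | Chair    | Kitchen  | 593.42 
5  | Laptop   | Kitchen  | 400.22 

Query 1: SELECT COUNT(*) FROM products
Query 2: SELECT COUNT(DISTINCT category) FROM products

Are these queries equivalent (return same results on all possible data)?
No, not equivalent

Query 1 returns: [(5,)]
Query 2 returns: [(2,)]

Reason: COUNT(*) counts rows, COUNT(DISTINCT category) counts unique categorys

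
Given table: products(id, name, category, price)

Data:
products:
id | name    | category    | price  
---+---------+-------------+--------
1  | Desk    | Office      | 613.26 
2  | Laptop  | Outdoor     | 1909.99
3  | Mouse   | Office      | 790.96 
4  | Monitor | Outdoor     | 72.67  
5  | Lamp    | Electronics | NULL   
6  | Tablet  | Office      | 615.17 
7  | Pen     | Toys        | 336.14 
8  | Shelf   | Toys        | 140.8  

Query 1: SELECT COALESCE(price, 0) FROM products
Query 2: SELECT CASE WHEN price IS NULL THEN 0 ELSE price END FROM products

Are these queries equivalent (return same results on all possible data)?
Yes, equivalent

Both queries return: [(0,), (72.67,), (140.8,), (336.14,), (613.26,), (615.17,), (790.96,), (1909.99,)]

Reason: COALESCE vs CASE for NULL handling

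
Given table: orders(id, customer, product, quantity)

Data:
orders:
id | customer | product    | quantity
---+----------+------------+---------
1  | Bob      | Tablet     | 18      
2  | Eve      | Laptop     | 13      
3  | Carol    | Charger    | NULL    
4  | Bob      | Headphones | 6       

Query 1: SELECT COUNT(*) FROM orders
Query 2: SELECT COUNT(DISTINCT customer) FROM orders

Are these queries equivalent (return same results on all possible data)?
No, not equivalent

Query 1 returns: [(4,)]
Query 2 returns: [(3,)]

Reason: COUNT(*) counts rows, COUNT(DISTINCT customer) counts unique customers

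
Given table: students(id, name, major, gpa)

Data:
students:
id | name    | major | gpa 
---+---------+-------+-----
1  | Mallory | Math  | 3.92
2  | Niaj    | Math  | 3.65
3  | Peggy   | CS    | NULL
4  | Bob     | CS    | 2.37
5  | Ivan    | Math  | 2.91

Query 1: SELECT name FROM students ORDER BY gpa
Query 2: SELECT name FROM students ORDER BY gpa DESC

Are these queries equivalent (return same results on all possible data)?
No, not equivalent

Query 1 returns: [('Peggy',), ('Bob',), ('Ivan',), ('Niaj',), ('Mallory',)]
Query 2 returns: [('Mallory',), ('Niaj',), ('Ivan',), ('Bob',), ('Peggy',)]

Reason: ASC vs DESC gives opposite ordering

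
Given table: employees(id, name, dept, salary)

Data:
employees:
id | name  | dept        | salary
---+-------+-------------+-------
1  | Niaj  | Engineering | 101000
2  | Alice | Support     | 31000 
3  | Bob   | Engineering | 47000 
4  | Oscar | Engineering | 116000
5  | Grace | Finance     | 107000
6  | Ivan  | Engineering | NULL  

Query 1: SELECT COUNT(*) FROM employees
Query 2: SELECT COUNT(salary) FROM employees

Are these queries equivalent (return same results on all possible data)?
No, not equivalent

Query 1 returns: [(6,)]
Query 2 returns: [(5,)]

Reason: COUNT(*) includes NULLs, COUNT(column) excludes them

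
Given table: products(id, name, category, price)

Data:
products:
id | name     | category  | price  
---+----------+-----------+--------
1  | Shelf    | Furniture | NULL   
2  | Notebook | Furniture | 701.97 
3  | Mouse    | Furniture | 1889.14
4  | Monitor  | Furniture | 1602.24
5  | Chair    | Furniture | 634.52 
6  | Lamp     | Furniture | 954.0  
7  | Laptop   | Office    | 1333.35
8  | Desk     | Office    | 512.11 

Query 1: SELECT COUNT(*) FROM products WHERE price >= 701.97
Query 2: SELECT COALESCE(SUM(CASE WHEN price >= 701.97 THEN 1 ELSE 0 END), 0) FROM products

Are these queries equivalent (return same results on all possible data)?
Yes, equivalent

Both queries return: [(5,)]

Reason: COUNT with WHERE vs conditional SUM (COALESCE handles empty-table NULL)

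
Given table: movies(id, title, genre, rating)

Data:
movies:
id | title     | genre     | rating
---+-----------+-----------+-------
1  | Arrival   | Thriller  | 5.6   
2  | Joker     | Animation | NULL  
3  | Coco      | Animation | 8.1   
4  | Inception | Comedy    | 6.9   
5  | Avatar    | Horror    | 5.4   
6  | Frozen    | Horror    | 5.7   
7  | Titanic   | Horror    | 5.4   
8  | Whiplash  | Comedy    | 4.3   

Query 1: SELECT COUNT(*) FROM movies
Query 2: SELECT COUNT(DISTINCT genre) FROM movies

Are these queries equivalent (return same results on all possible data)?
No, not equivalent

Query 1 returns: [(8,)]
Query 2 returns: [(4,)]

Reason: COUNT(*) counts rows, COUNT(DISTINCT genre) counts unique genres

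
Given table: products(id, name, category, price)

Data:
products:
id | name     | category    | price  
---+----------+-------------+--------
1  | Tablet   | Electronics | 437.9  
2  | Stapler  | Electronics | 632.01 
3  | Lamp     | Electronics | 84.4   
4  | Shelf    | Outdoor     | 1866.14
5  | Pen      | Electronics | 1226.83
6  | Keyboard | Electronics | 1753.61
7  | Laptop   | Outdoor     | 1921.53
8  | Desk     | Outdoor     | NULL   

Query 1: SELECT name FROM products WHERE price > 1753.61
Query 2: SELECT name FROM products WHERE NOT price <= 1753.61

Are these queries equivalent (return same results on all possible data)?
Yes, equivalent

Both queries return: [('Laptop',), ('Shelf',)]

Reason: Both filter price > 1753.61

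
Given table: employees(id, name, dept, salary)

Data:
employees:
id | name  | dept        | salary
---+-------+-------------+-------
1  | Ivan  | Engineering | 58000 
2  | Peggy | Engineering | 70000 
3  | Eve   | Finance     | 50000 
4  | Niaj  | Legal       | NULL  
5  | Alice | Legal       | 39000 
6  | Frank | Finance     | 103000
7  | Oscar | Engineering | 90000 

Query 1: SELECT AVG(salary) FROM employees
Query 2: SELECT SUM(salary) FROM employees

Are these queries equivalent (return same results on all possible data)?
No, not equivalent

Query 1 returns: [(68333.33333333333,)]
Query 2 returns: [(410000,)]

Reason: AVG vs SUM give different aggregate values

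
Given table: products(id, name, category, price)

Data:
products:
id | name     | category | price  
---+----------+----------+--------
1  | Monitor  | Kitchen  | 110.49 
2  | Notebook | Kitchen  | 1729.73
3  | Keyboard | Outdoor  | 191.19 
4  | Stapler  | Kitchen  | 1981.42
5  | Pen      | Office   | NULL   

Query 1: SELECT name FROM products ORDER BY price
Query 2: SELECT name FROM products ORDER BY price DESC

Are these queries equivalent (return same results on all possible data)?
No, not equivalent

Query 1 returns: [('Pen',), ('Monitor',), ('Keyboard',), ('Notebook',), ('Stapler',)]
Query 2 returns: [('Stapler',), ('Notebook',), ('Keyboard',), ('Monitor',), ('Pen',)]

Reason: ASC vs DESC gives opposite ordering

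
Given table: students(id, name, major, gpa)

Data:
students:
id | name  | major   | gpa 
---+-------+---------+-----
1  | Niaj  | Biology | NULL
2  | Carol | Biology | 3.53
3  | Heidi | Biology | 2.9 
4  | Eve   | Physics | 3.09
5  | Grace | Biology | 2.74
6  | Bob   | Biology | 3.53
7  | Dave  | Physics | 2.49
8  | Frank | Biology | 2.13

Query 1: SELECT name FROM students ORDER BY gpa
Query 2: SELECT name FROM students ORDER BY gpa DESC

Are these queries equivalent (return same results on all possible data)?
No, not equivalent

Query 1 returns: [('Niaj',), ('Frank',), ('Dave',), ('Grace',), ('Heidi',), ('Eve',), ('Carol',), ('Bob',)]
Query 2 returns: [('Carol',), ('Bob',), ('Eve',), ('Heidi',), ('Grace',), ('Dave',), ('Frank',), ('Niaj',)]

Reason: ASC vs DESC gives opposite ordering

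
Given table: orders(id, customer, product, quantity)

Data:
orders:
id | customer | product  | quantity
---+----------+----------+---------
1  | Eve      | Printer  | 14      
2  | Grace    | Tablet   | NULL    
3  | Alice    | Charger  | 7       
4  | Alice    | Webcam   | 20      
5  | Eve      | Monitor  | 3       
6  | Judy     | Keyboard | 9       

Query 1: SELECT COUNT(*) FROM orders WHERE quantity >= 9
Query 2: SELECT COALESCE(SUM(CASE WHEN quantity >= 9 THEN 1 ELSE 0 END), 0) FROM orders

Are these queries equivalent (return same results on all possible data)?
Yes, equivalent

Both queries return: [(3,)]

Reason: COUNT with WHERE vs conditional SUM (COALESCE handles empty-table NULL)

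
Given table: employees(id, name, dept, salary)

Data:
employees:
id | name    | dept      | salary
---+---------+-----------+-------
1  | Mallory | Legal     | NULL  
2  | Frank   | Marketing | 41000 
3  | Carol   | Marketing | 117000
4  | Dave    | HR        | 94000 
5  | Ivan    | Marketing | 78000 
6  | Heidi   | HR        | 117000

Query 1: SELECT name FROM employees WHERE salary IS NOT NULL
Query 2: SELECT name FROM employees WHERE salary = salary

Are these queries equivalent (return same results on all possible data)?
Yes, equivalent

Both queries return: [('Carol',), ('Dave',), ('Frank',), ('Heidi',), ('Ivan',)]

Reason: IS NOT NULL vs self-equality (both exclude NULLs)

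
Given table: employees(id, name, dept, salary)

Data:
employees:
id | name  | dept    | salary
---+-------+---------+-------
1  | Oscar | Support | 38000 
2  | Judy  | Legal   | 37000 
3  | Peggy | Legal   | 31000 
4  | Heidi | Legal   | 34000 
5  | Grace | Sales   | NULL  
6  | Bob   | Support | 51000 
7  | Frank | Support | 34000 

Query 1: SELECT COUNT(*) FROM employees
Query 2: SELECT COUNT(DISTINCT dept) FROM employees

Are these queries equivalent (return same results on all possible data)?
No, not equivalent

Query 1 returns: [(7,)]
Query 2 returns: [(3,)]

Reason: COUNT(*) counts rows, COUNT(DISTINCT dept) counts unique depts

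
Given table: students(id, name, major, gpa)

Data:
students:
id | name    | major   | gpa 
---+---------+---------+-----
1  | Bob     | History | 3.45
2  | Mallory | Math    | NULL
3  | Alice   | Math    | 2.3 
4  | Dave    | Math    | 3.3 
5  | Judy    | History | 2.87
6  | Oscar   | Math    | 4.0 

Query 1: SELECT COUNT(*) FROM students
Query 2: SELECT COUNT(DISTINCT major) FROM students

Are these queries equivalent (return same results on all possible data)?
No, not equivalent

Query 1 returns: [(6,)]
Query 2 returns: [(2,)]

Reason: COUNT(*) counts rows, COUNT(DISTINCT major) counts unique majors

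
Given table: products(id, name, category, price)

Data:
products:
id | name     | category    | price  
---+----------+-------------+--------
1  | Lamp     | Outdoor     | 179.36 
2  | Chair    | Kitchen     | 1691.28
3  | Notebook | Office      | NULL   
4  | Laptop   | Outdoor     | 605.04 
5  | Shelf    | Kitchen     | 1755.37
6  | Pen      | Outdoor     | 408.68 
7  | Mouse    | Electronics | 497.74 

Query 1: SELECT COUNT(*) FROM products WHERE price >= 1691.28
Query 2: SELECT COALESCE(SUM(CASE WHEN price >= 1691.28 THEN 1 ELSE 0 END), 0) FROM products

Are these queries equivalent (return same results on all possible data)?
Yes, equivalent

Both queries return: [(2,)]

Reason: COUNT with WHERE vs conditional SUM (COALESCE handles empty-table NULL)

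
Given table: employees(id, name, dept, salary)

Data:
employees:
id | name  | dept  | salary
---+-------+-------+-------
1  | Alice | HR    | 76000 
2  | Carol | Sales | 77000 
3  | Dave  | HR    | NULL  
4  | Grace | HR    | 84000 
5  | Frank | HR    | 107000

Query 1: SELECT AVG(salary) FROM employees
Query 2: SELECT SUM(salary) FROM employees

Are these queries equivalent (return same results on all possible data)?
No, not equivalent

Query 1 returns: [(86000.0,)]
Query 2 returns: [(344000,)]

Reason: AVG vs SUM give different aggregate values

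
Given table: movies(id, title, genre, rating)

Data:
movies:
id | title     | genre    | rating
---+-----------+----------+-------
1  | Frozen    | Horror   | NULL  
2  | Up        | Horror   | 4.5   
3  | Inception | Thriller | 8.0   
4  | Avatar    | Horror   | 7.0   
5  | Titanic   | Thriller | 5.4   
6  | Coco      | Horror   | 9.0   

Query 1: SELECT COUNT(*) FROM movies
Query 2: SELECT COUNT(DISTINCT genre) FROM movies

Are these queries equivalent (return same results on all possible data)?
No, not equivalent

Query 1 returns: [(6,)]
Query 2 returns: [(2,)]

Reason: COUNT(*) counts rows, COUNT(DISTINCT genre) counts unique genres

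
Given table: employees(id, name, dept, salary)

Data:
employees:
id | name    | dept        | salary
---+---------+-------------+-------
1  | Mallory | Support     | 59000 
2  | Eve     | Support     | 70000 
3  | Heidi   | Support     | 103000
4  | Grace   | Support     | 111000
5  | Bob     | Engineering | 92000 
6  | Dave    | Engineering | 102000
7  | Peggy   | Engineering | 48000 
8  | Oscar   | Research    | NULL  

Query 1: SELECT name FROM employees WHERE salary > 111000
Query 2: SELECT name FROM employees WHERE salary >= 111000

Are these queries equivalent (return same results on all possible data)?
No, not equivalent

Query 1 returns: []
Query 2 returns: [('Grace',)]

Reason: > vs >= gives different results when salary = 111000 exists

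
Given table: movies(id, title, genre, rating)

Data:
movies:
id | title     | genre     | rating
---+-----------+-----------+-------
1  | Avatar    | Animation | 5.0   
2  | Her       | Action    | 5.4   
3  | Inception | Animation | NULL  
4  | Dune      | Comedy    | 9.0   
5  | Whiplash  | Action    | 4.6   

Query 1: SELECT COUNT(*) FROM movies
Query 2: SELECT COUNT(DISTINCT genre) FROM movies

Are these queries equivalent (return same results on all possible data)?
No, not equivalent

Query 1 returns: [(5,)]
Query 2 returns: [(3,)]

Reason: COUNT(*) counts rows, COUNT(DISTINCT genre) counts unique genres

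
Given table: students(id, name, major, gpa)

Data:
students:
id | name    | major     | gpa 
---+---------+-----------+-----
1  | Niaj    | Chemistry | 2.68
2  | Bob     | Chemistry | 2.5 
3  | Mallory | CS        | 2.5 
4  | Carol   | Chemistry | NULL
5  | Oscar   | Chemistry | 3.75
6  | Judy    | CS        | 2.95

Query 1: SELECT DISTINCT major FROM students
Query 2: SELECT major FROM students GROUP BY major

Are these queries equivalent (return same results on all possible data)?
Yes, equivalent

Both queries return: [('CS',), ('Chemistry',)]

Reason: Both get unique majors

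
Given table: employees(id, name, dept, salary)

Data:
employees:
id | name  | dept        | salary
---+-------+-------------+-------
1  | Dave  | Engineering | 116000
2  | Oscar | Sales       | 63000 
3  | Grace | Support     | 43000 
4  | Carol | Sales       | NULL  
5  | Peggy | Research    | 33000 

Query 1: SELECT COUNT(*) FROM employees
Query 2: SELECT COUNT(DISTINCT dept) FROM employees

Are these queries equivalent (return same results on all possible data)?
No, not equivalent

Query 1 returns: [(5,)]
Query 2 returns: [(4,)]

Reason: COUNT(*) counts rows, COUNT(DISTINCT dept) counts unique depts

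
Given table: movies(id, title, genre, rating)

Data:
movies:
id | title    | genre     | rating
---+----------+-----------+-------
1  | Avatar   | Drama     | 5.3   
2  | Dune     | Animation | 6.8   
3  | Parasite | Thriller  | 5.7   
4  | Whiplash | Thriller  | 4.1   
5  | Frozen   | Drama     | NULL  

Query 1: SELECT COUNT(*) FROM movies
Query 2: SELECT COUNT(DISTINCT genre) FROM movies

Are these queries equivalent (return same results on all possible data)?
No, not equivalent

Query 1 returns: [(5,)]
Query 2 returns: [(3,)]

Reason: COUNT(*) counts rows, COUNT(DISTINCT genre) counts unique genres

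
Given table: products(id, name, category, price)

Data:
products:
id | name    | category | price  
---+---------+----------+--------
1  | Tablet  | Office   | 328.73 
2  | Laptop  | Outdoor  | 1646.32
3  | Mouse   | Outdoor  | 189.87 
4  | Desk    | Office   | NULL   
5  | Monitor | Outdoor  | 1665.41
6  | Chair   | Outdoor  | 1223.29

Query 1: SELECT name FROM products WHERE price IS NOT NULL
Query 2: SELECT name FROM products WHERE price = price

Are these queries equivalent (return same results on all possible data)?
Yes, equivalent

Both queries return: [('Chair',), ('Laptop',), ('Monitor',), ('Mouse',), ('Tablet',)]

Reason: IS NOT NULL vs self-equality (both exclude NULLs)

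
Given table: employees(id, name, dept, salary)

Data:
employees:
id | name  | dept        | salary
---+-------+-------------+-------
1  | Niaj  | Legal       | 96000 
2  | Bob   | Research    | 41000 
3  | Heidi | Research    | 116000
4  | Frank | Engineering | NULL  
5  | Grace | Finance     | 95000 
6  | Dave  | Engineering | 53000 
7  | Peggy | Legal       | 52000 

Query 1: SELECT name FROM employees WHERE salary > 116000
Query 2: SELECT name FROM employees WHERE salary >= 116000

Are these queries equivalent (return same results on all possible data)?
No, not equivalent

Query 1 returns: []
Query 2 returns: [('Heidi',)]

Reason: > vs >= gives different results when salary = 116000 exists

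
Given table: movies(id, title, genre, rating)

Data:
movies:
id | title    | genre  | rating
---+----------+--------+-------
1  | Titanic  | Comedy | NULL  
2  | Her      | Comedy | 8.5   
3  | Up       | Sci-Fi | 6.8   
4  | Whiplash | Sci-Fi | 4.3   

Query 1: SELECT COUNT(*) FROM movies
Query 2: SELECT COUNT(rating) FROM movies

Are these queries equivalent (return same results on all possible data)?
No, not equivalent

Query 1 returns: [(4,)]
Query 2 returns: [(3,)]

Reason: COUNT(*) includes NULLs, COUNT(column) excludes them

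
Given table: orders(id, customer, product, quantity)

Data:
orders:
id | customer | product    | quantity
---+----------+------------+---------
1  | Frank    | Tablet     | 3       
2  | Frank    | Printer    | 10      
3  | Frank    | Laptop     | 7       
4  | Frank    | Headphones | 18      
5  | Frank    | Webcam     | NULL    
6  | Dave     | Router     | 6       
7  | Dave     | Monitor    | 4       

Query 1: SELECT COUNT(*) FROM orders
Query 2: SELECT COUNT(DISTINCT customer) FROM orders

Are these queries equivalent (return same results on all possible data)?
No, not equivalent

Query 1 returns: [(7,)]
Query 2 returns: [(2,)]

Reason: COUNT(*) counts rows, COUNT(DISTINCT customer) counts unique customers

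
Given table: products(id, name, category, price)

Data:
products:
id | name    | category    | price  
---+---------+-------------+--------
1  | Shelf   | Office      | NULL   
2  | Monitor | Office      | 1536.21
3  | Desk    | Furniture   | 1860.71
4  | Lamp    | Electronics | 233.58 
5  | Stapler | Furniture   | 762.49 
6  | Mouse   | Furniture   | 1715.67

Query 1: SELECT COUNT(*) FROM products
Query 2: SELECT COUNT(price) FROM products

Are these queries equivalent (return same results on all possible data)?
No, not equivalent

Query 1 returns: [(6,)]
Query 2 returns: [(5,)]

Reason: COUNT(*) includes NULLs, COUNT(column) excludes them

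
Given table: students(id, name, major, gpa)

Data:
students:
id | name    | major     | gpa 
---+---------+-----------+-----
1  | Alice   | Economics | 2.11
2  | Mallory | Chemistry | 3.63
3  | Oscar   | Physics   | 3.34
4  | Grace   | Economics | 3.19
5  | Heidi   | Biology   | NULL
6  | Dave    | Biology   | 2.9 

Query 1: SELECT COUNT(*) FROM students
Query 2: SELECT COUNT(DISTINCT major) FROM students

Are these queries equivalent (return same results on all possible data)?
No, not equivalent

Query 1 returns: [(6,)]
Query 2 returns: [(4,)]

Reason: COUNT(*) counts rows, COUNT(DISTINCT major) counts unique majors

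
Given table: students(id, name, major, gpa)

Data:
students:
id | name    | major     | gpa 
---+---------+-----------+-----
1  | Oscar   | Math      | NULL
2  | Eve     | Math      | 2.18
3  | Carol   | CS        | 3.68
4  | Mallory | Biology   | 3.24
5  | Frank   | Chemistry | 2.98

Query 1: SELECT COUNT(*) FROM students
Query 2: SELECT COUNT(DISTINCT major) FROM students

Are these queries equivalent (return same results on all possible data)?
No, not equivalent

Query 1 returns: [(5,)]
Query 2 returns: [(4,)]

Reason: COUNT(*) counts rows, COUNT(DISTINCT major) counts unique majors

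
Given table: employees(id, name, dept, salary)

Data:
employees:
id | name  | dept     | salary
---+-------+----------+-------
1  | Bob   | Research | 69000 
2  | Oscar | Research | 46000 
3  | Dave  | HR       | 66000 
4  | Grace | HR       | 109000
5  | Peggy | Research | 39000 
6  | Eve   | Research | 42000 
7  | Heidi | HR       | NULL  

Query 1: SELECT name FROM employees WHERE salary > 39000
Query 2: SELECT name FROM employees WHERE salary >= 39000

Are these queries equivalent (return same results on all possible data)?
No, not equivalent

Query 1 returns: [('Bob',), ('Oscar',), ('Dave',), ('Grace',), ('Eve',)]
Query 2 returns: [('Bob',), ('Oscar',), ('Dave',), ('Grace',), ('Peggy',), ('Eve',)]

Reason: > vs >= gives different results when salary = 39000 exists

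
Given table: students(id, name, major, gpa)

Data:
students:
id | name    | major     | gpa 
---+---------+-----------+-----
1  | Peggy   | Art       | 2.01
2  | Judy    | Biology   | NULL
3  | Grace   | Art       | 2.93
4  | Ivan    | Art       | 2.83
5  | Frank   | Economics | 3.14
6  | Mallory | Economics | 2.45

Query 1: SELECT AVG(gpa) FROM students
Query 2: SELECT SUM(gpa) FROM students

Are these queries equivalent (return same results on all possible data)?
No, not equivalent

Query 1 returns: [(2.6719999999999997,)]
Query 2 returns: [(13.36,)]

Reason: AVG vs SUM give different aggregate values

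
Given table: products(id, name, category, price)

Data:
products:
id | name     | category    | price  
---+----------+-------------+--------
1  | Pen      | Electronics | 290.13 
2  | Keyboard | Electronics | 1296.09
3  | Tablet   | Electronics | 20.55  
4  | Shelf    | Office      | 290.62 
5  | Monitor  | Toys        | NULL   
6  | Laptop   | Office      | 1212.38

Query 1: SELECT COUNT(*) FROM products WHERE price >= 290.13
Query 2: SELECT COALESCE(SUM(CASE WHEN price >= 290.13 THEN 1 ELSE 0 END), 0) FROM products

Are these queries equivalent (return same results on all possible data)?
Yes, equivalent

Both queries return: [(4,)]

Reason: COUNT with WHERE vs conditional SUM (COALESCE handles empty-table NULL)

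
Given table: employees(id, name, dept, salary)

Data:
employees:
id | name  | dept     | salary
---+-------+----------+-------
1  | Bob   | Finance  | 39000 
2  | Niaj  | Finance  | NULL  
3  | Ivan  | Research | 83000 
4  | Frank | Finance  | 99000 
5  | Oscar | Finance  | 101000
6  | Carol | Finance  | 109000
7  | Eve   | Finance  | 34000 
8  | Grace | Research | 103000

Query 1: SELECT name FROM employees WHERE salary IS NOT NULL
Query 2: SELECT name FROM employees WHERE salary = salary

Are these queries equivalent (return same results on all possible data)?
Yes, equivalent

Both queries return: [('Bob',), ('Carol',), ('Eve',), ('Frank',), ('Grace',), ('Ivan',), ('Oscar',)]

Reason: IS NOT NULL vs self-equality (both exclude NULLs)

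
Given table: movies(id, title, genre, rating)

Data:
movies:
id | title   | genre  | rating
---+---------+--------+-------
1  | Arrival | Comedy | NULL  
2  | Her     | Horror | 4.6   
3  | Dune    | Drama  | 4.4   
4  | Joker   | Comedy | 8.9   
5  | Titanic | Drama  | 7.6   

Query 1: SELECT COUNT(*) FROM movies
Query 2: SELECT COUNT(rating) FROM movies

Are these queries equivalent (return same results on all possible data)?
No, not equivalent

Query 1 returns: [(5,)]
Query 2 returns: [(4,)]

Reason: COUNT(*) includes NULLs, COUNT(column) excludes them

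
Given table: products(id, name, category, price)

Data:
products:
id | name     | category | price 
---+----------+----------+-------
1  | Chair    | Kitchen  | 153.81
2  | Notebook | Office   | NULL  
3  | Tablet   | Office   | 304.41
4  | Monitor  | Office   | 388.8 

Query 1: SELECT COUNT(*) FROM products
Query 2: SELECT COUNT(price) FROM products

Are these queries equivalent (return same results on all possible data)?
No, not equivalent

Query 1 returns: [(4,)]
Query 2 returns: [(3,)]

Reason: COUNT(*) includes NULLs, COUNT(column) excludes them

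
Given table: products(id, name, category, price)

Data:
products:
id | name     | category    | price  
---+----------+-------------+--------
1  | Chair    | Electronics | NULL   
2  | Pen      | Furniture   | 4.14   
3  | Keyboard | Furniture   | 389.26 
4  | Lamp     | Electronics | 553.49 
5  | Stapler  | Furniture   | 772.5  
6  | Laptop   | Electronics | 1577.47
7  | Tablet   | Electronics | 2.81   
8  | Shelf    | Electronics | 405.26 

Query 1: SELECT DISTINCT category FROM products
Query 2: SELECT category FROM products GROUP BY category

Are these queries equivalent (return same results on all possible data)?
Yes, equivalent

Both queries return: [('Electronics',), ('Furniture',)]

Reason: Both get unique categorys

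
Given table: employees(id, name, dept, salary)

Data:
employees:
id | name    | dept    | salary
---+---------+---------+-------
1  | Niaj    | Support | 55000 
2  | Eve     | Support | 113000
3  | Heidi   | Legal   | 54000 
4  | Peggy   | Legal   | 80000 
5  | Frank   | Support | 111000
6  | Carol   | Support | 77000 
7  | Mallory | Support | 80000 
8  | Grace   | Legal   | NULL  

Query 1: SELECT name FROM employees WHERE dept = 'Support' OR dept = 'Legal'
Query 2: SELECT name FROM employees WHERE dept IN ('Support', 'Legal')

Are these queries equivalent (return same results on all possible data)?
Yes, equivalent

Both queries return: [('Carol',), ('Eve',), ('Frank',), ('Grace',), ('Heidi',), ('Mallory',), ('Niaj',), ('Peggy',)]

Reason: OR vs IN are equivalent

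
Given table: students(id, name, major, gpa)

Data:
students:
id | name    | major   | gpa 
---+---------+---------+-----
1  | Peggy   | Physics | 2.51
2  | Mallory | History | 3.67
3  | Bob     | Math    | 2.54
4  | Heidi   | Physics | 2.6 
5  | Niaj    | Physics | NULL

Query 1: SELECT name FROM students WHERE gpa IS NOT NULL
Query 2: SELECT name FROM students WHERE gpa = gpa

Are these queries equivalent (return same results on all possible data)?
Yes, equivalent

Both queries return: [('Bob',), ('Heidi',), ('Mallory',), ('Peggy',)]

Reason: IS NOT NULL vs self-equality (both exclude NULLs)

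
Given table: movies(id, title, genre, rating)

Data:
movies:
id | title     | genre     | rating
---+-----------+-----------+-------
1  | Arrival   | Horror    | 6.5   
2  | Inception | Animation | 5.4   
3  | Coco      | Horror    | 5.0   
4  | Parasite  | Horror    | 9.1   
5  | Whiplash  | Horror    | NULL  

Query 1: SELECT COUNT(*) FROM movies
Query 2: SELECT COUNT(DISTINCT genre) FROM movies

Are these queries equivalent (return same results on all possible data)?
No, not equivalent

Query 1 returns: [(5,)]
Query 2 returns: [(2,)]

Reason: COUNT(*) counts rows, COUNT(DISTINCT genre) counts unique genres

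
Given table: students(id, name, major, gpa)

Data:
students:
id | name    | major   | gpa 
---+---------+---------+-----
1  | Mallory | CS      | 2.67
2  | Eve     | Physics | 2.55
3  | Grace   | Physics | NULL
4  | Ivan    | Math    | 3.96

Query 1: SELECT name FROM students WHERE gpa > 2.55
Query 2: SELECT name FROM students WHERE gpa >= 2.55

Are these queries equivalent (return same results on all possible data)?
No, not equivalent

Query 1 returns: [('Mallory',), ('Ivan',)]
Query 2 returns: [('Mallory',), ('Eve',), ('Ivan',)]

Reason: > vs >= gives different results when gpa = 2.55 exists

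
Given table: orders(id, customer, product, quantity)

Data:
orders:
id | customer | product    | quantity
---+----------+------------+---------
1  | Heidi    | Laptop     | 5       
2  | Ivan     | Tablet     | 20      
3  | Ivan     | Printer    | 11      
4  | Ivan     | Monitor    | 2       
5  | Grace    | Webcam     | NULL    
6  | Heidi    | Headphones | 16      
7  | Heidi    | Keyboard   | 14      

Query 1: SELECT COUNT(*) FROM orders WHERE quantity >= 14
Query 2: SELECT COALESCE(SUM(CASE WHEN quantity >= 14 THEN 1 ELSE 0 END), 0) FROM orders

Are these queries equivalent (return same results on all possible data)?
Yes, equivalent

Both queries return: [(3,)]

Reason: COUNT with WHERE vs conditional SUM (COALESCE handles empty-table NULL)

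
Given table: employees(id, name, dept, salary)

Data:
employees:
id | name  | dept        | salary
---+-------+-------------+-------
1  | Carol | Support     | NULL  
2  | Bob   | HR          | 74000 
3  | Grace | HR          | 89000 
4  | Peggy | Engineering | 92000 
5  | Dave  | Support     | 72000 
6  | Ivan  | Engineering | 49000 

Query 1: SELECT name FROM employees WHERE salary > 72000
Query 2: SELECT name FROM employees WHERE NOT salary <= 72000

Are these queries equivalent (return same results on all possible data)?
Yes, equivalent

Both queries return: [('Bob',), ('Grace',), ('Peggy',)]

Reason: Both filter salary > 72000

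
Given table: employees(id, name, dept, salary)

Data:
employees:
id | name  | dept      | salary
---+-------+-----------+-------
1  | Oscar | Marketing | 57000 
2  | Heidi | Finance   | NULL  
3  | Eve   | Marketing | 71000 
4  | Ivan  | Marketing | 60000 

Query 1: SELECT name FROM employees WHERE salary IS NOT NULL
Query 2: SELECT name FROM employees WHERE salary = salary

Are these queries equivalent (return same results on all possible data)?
Yes, equivalent

Both queries return: [('Eve',), ('Ivan',), ('Oscar',)]

Reason: IS NOT NULL vs self-equality (both exclude NULLs)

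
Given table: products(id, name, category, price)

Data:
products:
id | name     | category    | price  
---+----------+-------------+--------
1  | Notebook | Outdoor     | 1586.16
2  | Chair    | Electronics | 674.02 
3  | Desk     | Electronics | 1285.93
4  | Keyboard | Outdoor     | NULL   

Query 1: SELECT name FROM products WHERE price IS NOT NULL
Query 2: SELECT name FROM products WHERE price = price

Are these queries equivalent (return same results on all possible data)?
Yes, equivalent

Both queries return: [('Chair',), ('Desk',), ('Notebook',)]

Reason: IS NOT NULL vs self-equality (both exclude NULLs)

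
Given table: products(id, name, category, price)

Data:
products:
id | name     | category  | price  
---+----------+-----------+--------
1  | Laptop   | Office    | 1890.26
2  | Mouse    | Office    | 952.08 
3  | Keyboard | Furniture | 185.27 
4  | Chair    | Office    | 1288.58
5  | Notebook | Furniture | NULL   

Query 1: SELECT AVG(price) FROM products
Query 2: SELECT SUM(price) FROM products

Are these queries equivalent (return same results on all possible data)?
No, not equivalent

Query 1 returns: [(1079.0475,)]
Query 2 returns: [(4316.19,)]

Reason: AVG vs SUM give different aggregate values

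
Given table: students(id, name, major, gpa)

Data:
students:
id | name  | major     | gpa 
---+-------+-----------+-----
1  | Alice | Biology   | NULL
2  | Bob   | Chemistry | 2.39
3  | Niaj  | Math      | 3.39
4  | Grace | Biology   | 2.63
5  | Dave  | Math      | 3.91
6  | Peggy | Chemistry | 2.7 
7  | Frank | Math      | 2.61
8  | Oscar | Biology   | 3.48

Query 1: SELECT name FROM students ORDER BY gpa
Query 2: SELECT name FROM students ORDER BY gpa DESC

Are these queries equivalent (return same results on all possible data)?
No, not equivalent

Query 1 returns: [('Alice',), ('Bob',), ('Frank',), ('Grace',), ('Peggy',), ('Niaj',), ('Oscar',), ('Dave',)]
Query 2 returns: [('Dave',), ('Oscar',), ('Niaj',), ('Peggy',), ('Grace',), ('Frank',), ('Bob',), ('Alice',)]

Reason: ASC vs DESC gives opposite ordering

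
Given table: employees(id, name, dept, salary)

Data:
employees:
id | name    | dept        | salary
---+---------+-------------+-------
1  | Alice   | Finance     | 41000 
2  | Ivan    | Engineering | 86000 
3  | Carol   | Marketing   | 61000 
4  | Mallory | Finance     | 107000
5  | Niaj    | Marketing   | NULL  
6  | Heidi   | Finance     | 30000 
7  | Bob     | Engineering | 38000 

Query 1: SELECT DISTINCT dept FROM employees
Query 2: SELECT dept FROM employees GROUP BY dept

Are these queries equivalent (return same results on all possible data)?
Yes, equivalent

Both queries return: [('Engineering',), ('Finance',), ('Marketing',)]

Reason: Both get unique depts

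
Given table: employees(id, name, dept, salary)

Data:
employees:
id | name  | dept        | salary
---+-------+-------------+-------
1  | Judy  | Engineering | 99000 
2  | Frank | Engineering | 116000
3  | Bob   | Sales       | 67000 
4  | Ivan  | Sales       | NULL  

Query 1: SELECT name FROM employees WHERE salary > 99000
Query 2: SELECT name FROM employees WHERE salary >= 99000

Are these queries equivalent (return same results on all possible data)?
No, not equivalent

Query 1 returns: [('Frank',)]
Query 2 returns: [('Judy',), ('Frank',)]

Reason: > vs >= gives different results when salary = 99000 exists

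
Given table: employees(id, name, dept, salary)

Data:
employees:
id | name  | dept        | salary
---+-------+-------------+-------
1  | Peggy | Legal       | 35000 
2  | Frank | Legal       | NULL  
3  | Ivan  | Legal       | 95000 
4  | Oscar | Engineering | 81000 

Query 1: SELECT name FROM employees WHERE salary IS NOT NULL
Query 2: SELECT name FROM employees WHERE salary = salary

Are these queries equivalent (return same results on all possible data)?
Yes, equivalent

Both queries return: [('Ivan',), ('Oscar',), ('Peggy',)]

Reason: IS NOT NULL vs self-equality (both exclude NULLs)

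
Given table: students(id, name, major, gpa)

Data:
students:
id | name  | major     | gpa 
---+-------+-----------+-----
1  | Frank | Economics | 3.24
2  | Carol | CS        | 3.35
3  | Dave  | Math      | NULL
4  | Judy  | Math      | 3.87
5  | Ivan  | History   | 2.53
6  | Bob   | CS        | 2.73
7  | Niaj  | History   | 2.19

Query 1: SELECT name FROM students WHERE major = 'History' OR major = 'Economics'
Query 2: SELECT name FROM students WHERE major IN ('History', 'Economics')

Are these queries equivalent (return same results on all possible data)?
Yes, equivalent

Both queries return: [('Frank',), ('Ivan',), ('Niaj',)]

Reason: OR vs IN are equivalent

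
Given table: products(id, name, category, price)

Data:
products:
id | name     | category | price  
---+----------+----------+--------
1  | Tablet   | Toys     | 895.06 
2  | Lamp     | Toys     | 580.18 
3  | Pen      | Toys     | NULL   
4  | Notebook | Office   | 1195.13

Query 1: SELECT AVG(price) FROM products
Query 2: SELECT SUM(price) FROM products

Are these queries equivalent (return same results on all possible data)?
No, not equivalent

Query 1 returns: [(890.1233333333333,)]
Query 2 returns: [(2670.37,)]

Reason: AVG vs SUM give different aggregate values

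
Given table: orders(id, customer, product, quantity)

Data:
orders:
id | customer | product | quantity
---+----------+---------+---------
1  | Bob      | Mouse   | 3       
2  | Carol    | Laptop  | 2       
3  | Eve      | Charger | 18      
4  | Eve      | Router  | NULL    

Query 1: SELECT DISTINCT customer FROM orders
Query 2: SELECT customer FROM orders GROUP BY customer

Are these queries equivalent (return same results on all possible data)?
Yes, equivalent

Both queries return: [('Bob',), ('Carol',), ('Eve',)]

Reason: Both get unique customers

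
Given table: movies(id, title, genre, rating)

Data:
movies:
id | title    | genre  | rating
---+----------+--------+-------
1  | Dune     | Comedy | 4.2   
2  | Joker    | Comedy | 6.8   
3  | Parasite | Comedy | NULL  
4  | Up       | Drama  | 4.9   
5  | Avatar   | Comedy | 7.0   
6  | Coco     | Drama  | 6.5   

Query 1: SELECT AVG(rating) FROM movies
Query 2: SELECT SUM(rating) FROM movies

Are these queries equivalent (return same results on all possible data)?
No, not equivalent

Query 1 returns: [(5.88,)]
Query 2 returns: [(29.4,)]

Reason: AVG vs SUM give different aggregate values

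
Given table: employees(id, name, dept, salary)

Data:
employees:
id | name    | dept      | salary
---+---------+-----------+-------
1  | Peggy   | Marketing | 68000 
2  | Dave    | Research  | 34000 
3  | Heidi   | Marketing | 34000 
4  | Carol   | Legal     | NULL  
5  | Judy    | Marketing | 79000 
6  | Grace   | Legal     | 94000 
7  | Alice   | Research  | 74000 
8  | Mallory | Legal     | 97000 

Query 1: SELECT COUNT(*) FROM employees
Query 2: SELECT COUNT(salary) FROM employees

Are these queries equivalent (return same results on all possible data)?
No, not equivalent

Query 1 returns: [(8,)]
Query 2 returns: [(7,)]

Reason: COUNT(*) includes NULLs, COUNT(column) excludes them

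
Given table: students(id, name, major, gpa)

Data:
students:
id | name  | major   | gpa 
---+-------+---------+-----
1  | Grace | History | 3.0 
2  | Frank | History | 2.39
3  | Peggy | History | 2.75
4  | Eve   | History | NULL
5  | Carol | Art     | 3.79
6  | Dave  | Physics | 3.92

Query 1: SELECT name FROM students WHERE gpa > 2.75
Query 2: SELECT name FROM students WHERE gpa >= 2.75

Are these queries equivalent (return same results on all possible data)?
No, not equivalent

Query 1 returns: [('Grace',), ('Carol',), ('Dave',)]
Query 2 returns: [('Grace',), ('Peggy',), ('Carol',), ('Dave',)]

Reason: > vs >= gives different results when gpa = 2.75 exists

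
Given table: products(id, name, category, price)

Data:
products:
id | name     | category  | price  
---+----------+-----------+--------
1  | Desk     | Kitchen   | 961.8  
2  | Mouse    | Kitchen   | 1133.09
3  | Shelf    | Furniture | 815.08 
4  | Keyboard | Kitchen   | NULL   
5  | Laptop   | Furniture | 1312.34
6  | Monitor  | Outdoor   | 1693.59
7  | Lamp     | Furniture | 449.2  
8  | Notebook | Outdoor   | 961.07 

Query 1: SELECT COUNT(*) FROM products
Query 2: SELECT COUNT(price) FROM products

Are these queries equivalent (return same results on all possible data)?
No, not equivalent

Query 1 returns: [(8,)]
Query 2 returns: [(7,)]

Reason: COUNT(*) includes NULLs, COUNT(column) excludes them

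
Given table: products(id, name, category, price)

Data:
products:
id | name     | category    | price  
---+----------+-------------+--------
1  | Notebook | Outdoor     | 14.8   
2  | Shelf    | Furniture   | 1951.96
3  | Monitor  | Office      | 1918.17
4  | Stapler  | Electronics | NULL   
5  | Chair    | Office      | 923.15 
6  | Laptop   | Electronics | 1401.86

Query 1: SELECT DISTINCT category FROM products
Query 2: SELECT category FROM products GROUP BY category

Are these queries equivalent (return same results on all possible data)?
Yes, equivalent

Both queries return: [('Electronics',), ('Furniture',), ('Office',), ('Outdoor',)]

Reason: Both get unique categorys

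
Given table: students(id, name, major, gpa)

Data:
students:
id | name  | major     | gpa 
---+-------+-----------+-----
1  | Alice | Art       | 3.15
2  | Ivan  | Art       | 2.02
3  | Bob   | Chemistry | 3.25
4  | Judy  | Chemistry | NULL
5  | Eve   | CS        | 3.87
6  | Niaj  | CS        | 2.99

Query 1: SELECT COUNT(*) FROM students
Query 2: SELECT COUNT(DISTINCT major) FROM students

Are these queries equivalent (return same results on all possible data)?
No, not equivalent

Query 1 returns: [(6,)]
Query 2 returns: [(3,)]

Reason: COUNT(*) counts rows, COUNT(DISTINCT major) counts unique majors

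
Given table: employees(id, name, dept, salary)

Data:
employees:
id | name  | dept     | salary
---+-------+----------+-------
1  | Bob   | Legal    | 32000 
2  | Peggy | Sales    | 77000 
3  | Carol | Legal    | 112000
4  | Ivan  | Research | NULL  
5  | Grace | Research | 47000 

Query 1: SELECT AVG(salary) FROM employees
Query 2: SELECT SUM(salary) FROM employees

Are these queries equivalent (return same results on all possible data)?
No, not equivalent

Query 1 returns: [(67000.0,)]
Query 2 returns: [(268000,)]

Reason: AVG vs SUM give different aggregate values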